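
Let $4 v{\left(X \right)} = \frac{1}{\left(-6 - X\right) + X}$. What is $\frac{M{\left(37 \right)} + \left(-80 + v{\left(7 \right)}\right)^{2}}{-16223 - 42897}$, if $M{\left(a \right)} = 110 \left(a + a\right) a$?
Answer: $- \frac{177169921}{34053120} \approx -5.2028$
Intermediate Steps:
$v{\left(X \right)} = - \frac{1}{24}$ ($v{\left(X \right)} = \frac{1}{4 \left(\left(-6 - X\right) + X\right)} = \frac{1}{4 \left(-6\right)} = \frac{1}{4} \left(- \frac{1}{6}\right) = - \frac{1}{24}$)
$M{\left(a \right)} = 220 a^{2}$ ($M{\left(a \right)} = 110 \cdot 2 a a = 220 a a = 220 a^{2}$)
$\frac{M{\left(37 \right)} + \left(-80 + v{\left(7 \right)}\right)^{2}}{-16223 - 42897} = \frac{220 \cdot 37^{2} + \left(-80 - \frac{1}{24}\right)^{2}}{-16223 - 42897} = \frac{220 \cdot 1369 + \left(- \frac{1921}{24}\right)^{2}}{-59120} = \left(301180 + \frac{3690241}{576}\right) \left(- \frac{1}{59120}\right) = \frac{177169921}{576} \left(- \frac{1}{59120}\right) = - \frac{177169921}{34053120}$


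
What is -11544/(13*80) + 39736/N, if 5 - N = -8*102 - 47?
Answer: 75253/2170 ≈ 34.679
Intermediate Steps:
N = 868 (N = 5 - (-8*102 - 47) = 5 - (-816 - 47) = 5 - 1*(-863) = 5 + 863 = 868)
-11544/(13*80) + 39736/N = -11544/(13*80) + 39736/868 = -11544/1040 + 39736*(1/868) = -11544*1/1040 + 9934/217 = -111/10 + 9934/217 = 75253/2170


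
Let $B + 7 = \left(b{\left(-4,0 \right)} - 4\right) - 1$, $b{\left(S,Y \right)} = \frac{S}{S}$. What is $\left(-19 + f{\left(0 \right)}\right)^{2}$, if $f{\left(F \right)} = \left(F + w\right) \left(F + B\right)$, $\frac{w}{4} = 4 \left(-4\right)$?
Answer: $469225$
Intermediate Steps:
$b{\left(S,Y \right)} = 1$
$w = -64$ ($w = 4 \cdot 4 \left(-4\right) = 4 \left(-16\right) = -64$)
$B = -11$ ($B = -7 + \left(\left(1 - 4\right) - 1\right) = -7 - 4 = -11$)
$f{\left(F \right)} = \left(-64 + F\right) \left(-11 + F\right)$ ($f{\left(F \right)} = \left(F - 64\right) \left(F - 11\right) = \left(-64 + F\right) \left(-11 + F\right)$)
$\left(-19 + f{\left(0 \right)}\right)^{2} = \left(-19 + \left(704 + 0^{2} - 0\right)\right)^{2} = \left(-19 + \left(704 + 0 + 0\right)\right)^{2} = \left(-19 + 704\right)^{2} = 685^{2} = 469225$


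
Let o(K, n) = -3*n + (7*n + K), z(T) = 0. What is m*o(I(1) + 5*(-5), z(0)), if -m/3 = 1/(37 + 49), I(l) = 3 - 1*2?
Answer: 36/43 ≈ 0.83721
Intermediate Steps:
I(l) = 1 (I(l) = 3 - 2 = 1)
o(K, n) = K + 4*n (o(K, n) = -3*n + (K + 7*n) = K + 4*n)
m = -3/86 (m = -3/(37 + 49) = -3/86 ≈ -0.034884)
m*o(I(1) + 5*(-5), z(0)) = -3*((1 + 5*(-5)) + 4*0)/86 = -3*((1 - 25) + 0)/86 = -3*(-24 + 0)/86 = -3/86*(-24) = 36/43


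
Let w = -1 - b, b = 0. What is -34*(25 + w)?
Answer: -816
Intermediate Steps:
w = -1 (w = -1 - 1*0 = -1 + 0 = -1)
-34*(25 + w) = -34*(25 - 1) = -34*24 = -816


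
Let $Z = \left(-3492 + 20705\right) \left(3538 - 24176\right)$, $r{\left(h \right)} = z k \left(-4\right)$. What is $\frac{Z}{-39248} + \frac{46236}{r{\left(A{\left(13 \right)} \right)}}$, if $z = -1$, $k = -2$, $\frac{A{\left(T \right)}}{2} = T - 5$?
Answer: $\frac{64204039}{19624} \approx 3271.7$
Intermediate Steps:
$A{\left(T \right)} = -10 + 2 T$ ($A{\left(T \right)} = 2 \left(T - 5\right) = 2 \left(-5 + T\right) = -10 + 2 T$)
$r{\left(h \right)} = -8$ ($r{\left(h \right)} = \left(-1\right) \left(-2\right) \left(-4\right) = 2 \left(-4\right) = -8$)
$Z = -355241894$ ($Z = 17213 \left(-20638\right) = -355241894$)
$\frac{Z}{-39248} + \frac{46236}{r{\left(A{\left(13 \right)} \right)}} = - \frac{355241894}{-39248} + \frac{46236}{-8} = \left(-355241894\right) \left(- \frac{1}{39248}\right) + 46236 \left(- \frac{1}{8}\right) = \frac{177620947}{19624} - \frac{11559}{2} = \frac{64204039}{19624}$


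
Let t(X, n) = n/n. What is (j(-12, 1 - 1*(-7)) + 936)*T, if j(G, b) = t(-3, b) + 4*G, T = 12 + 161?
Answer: 153797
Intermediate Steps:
t(X, n) = 1
T = 173
j(G, b) = 1 + 4*G
(j(-12, 1 - 1*(-7)) + 936)*T = ((1 + 4*(-12)) + 936)*173 = ((1 - 48) + 936)*173 = (-47 + 936)*173 = 889*173 = 153797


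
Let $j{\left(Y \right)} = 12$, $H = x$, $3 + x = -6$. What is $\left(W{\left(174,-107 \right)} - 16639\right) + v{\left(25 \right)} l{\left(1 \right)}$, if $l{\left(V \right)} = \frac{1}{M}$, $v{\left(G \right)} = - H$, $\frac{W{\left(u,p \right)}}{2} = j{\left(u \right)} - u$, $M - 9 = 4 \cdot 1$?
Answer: $- \frac{220510}{13} \approx -16962.0$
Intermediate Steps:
$x = -9$ ($x = -3 - 6 = -9$)
$H = -9$
$M = 13$ ($M = 9 + 4 \cdot 1 = 9 + 4 = 13$)
$W{\left(u,p \right)} = 24 - 2 u$ ($W{\left(u,p \right)} = 2 \left(12 - u\right) = 24 - 2 u$)
$v{\left(G \right)} = 9$ ($v{\left(G \right)} = \left(-1\right) \left(-9\right) = 9$)
$l{\left(V \right)} = \frac{1}{13}$
$\left(W{\left(174,-107 \right)} - 16639\right) + v{\left(25 \right)} l{\left(1 \right)} = \left(\left(24 - 348\right) - 16639\right) + 9 \cdot \frac{1}{13} = \left(\left(24 - 348\right) - 16639\right) + \frac{9}{13} = \left(-324 - 16639\right) + \frac{9}{13} = -16963 + \frac{9}{13} = - \frac{220510}{13}$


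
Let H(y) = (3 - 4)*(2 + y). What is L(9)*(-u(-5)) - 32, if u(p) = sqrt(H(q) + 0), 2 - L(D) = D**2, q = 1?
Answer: -32 + 79*I*sqrt(3) ≈ -32.0 + 136.83*I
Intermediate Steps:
H(y) = -2 - y (H(y) = -(2 + y) = -2 - y)
L(D) = 2 - D**2
u(p) = I*sqrt(3) (u(p) = sqrt((-2 - 1*1) + 0) = sqrt((-2 - 1) + 0) = sqrt(-3 + 0) = sqrt(-3) = I*sqrt(3))
L(9)*(-u(-5)) - 32 = (2 - 1*9**2)*(-I*sqrt(3)) - 32 = (2 - 1*81)*(-I*sqrt(3)) - 32 = (2 - 81)*(-I*sqrt(3)) - 32 = -(-79)*I*sqrt(3) - 32 = 79*I*sqrt(3) - 32 = -32 + 79*I*sqrt(3)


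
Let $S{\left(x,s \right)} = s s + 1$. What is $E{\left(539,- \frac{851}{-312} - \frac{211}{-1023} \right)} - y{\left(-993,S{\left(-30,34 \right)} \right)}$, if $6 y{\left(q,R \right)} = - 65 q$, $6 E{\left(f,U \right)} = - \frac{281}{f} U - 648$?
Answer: $- \frac{1246199690173}{114690576} \approx -10866.0$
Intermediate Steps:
$E{\left(f,U \right)} = -108 - \frac{281 U}{6 f}$ ($E{\left(f,U \right)} = \frac{- \frac{281}{f} U - 648}{6} = \frac{- \frac{281 U}{f} - 648}{6} = \frac{-648 - \frac{281 U}{f}}{6} = -108 - \frac{281 U}{6 f}$)
$S{\left(x,s \right)} = 1 + s^{2}$ ($S{\left(x,s \right)} = s^{2} + 1 = 1 + s^{2}$)
$y{\left(q,R \right)} = - \frac{65 q}{6}$ ($y{\left(q,R \right)} = \frac{\left(-65\right) q}{6} = - \frac{65 q}{6}$)
$E{\left(539,- \frac{851}{-312} - \frac{211}{-1023} \right)} - y{\left(-993,S{\left(-30,34 \right)} \right)} = \left(-108 - \frac{281 \left(- \frac{851}{-312} - \frac{211}{-1023}\right)}{6 \cdot 539}\right) - \left(- \frac{65}{6}\right) \left(-993\right) = \left(-108 - \frac{281}{6} \left(\left(-851\right) \left(- \frac{1}{312}\right) - - \frac{211}{1023}\right) \frac{1}{539}\right) - \frac{21515}{2} = \left(-108 - \frac{281}{6} \left(\frac{851}{312} + \frac{211}{1023}\right) \frac{1}{539}\right) - \frac{21515}{2} = \left(-108 - \frac{29236645}{212784} \cdot \frac{1}{539}\right) - \frac{21515}{2} = \left(-108 - \frac{29236645}{114690576}\right) - \frac{21515}{2} = - \frac{12415818853}{114690576} - \frac{21515}{2} = - \frac{1246199690173}{114690576}$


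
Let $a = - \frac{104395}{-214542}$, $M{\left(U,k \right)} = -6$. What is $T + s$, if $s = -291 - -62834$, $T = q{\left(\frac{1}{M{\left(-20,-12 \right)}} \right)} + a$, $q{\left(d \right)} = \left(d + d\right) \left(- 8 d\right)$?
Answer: $\frac{13418109349}{214542} \approx 62543.0$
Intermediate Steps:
$a = \frac{104395}{214542}$ ($a = \left(-104395\right) \left(- \frac{1}{214542}\right) = \frac{104395}{214542} \approx 0.48659$)
$q{\left(d \right)} = - 16 d^{2}$ ($q{\left(d \right)} = 2 d \left(- 8 d\right) = - 16 d^{2}$)
$T = \frac{9043}{214542}$ ($T = - 16 \left(\frac{1}{-6}\right)^{2} + \frac{104395}{214542} = - 16 \left(- \frac{1}{6}\right)^{2} + \frac{104395}{214542} = \left(-16\right) \frac{1}{36} + \frac{104395}{214542} = - \frac{4}{9} + \frac{104395}{214542} = \frac{9043}{214542} \approx 0.04215$)
$s = 62543$ ($s = -291 + 62834 = 62543$)
$T + s = \frac{9043}{214542} + 62543 = \frac{13418109349}{214542}$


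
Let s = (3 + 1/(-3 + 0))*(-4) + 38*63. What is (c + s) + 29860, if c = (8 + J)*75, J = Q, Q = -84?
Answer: 79630/3 ≈ 26543.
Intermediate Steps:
J = -84
s = 7150/3 (s = (3 + 1/(-3))*(-4) + 2394 = (3 - ⅓)*(-4) + 2394 = (8/3)*(-4) + 2394 = -32/3 + 2394 = 7150/3 ≈ 2383.3)
c = -5700 (c = (8 - 84)*75 = -76*75 = -5700)
(c + s) + 29860 = (-5700 + 7150/3) + 29860 = -9950/3 + 29860 = 79630/3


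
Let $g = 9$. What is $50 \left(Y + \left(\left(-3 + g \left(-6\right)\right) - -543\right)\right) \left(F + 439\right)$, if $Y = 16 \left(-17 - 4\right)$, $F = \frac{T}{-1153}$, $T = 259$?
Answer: $\frac{3794310000}{1153} \approx 3.2908 \cdot 10^{6}$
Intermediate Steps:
$F = - \frac{259}{1153}$ ($F = \frac{259}{-1153} = 259 \left(- \frac{1}{1153}\right) = - \frac{259}{1153} \approx -0.22463$)
$Y = -336$ ($Y = 16 \left(-21\right) = -336$)
$50 \left(Y + \left(\left(-3 + g \left(-6\right)\right) - -543\right)\right) \left(F + 439\right) = 50 \left(-336 + \left(\left(-3 + 9 \left(-6\right)\right) - -543\right)\right) \left(- \frac{259}{1153} + 439\right) = 50 \left(-336 + \left(\left(-3 - 54\right) + 543\right)\right) \frac{505908}{1153} = 50 \left(-336 + \left(-57 + 543\right)\right) \frac{505908}{1153} = 50 \left(-336 + 486\right) \frac{505908}{1153} = 50 \cdot 150 \cdot \frac{505908}{1153} = 50 \cdot \frac{75886200}{1153} = \frac{3794310000}{1153}$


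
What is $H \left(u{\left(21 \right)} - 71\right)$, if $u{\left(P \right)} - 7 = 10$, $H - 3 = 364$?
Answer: $-19818$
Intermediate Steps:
$H = 367$ ($H = 3 + 364 = 367$)
$u{\left(P \right)} = 17$ ($u{\left(P \right)} = 7 + 10 = 17$)
$H \left(u{\left(21 \right)} - 71\right) = 367 \left(17 - 71\right) = 367 \left(-54\right) = -19818$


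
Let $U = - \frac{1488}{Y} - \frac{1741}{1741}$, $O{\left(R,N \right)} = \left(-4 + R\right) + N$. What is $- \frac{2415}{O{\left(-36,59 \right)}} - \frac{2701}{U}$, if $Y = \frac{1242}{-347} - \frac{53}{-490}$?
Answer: $- \frac{639868808456}{4795874569} \approx -133.42$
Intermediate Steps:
$O{\left(R,N \right)} = -4 + N + R$
$Y = - \frac{590189}{170030}$ ($Y = 1242 \left(- \frac{1}{347}\right) - - \frac{53}{490} = - \frac{1242}{347} + \frac{53}{490} = - \frac{590189}{170030} \approx -3.4711$)
$U = \frac{252414451}{590189}$ ($U = - \frac{1488}{- \frac{590189}{170030}} - \frac{1741}{1741} = \left(-1488\right) \left(- \frac{170030}{590189}\right) - 1 = \frac{253004640}{590189} - 1 = \frac{252414451}{590189} \approx 427.68$)
$- \frac{2415}{O{\left(-36,59 \right)}} - \frac{2701}{U} = - \frac{2415}{-4 + 59 - 36} - \frac{2701}{\frac{252414451}{590189}} = - \frac{2415}{19} - \frac{1594100489}{252414451} = - \frac{639868808456}{4795874569}$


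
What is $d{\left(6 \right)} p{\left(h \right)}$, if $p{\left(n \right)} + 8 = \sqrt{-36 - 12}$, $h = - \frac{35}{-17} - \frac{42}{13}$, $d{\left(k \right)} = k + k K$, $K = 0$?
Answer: $-48 + 24 i \sqrt{3} \approx -48.0 + 41.569 i$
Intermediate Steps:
$d{\left(k \right)} = k$ ($d{\left(k \right)} = k + k 0 = k + 0 = k$)
$h = - \frac{259}{221}$ ($h = \left(-35\right) \left(- \frac{1}{17}\right) - \frac{42}{13} = \frac{35}{17} - \frac{42}{13} = - \frac{259}{221} \approx -1.1719$)
$p{\left(n \right)} = -8 + 4 i \sqrt{3}$ ($p{\left(n \right)} = -8 + \sqrt{-36 - 12} = -8 + \sqrt{-48} = -8 + 4 i \sqrt{3}$)
$d{\left(6 \right)} p{\left(h \right)} = 6 \left(-8 + 4 i \sqrt{3}\right) = -48 + 24 i \sqrt{3}$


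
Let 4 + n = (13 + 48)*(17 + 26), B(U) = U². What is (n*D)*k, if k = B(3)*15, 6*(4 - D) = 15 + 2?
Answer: 824985/2 ≈ 4.1249e+5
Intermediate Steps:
D = 7/6 (D = 4 - (15 + 2)/6 = 4 - ⅙*17 = 4 - 17/6 = 7/6 ≈ 1.1667)
n = 2619 (n = -4 + (13 + 48)*(17 + 26) = -4 + 61*43 = -4 + 2623 = 2619)
k = 135 (k = 3²*15 = 9*15 = 135)
(n*D)*k = (2619*(7/6))*135 = (6111/2)*135 = 824985/2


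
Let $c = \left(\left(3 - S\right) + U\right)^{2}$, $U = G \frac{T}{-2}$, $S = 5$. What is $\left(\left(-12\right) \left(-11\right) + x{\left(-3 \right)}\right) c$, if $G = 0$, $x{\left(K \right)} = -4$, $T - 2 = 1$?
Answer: $512$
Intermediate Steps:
$T = 3$ ($T = 2 + 1 = 3$)
$U = 0$ ($U = 0 \frac{3}{-2} = 0 \cdot 3 \left(- \frac{1}{2}\right) = 0 \left(- \frac{3}{2}\right) = 0$)
$c = 4$ ($c = \left(\left(3 - 5\right) + 0\right)^{2} = \left(-2 + 0\right)^{2} = \left(-2\right)^{2} = 4$)
$\left(\left(-12\right) \left(-11\right) + x{\left(-3 \right)}\right) c = \left(\left(-12\right) \left(-11\right) - 4\right) 4 = \left(132 - 4\right) 4 = 128 \cdot 4 = 512$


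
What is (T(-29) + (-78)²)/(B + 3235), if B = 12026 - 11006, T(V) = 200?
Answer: 6284/4255 ≈ 1.4769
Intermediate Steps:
B = 1020
(T(-29) + (-78)²)/(B + 3235) = (200 + (-78)²)/(1020 + 3235) = (200 + 6084)/4255 = 6284*(1/4255) = 6284/4255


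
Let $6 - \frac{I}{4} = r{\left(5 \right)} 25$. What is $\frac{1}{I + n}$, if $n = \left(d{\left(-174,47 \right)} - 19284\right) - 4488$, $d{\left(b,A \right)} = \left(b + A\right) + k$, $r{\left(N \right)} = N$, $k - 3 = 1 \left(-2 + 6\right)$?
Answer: $- \frac{1}{24368} \approx -4.1037 \cdot 10^{-5}$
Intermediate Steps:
$k = 7$ ($k = 3 + 1 \left(-2 + 6\right) = 3 + 1 \cdot 4 = 3 + 4 = 7$)
$d{\left(b,A \right)} = 7 + A + b$ ($d{\left(b,A \right)} = \left(b + A\right) + 7 = \left(A + b\right) + 7 = 7 + A + b$)
$n = -23892$ ($n = \left(\left(7 + 47 - 174\right) - 19284\right) - 4488 = \left(-120 - 19284\right) - 4488 = -19404 - 4488 = -23892$)
$I = -476$ ($I = 24 - 4 \cdot 5 \cdot 25 = 24 - 500 = -476$)
$\frac{1}{I + n} = \frac{1}{-476 - 23892} = \frac{1}{-24368} = - \frac{1}{24368}$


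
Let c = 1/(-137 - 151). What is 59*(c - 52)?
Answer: -883643/288 ≈ -3068.2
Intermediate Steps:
c = -1/288 (c = 1/(-288) = -1/288 ≈ -0.0034722)
59*(c - 52) = 59*(-1/288 - 52) = 59*(-14977/288) = -883643/288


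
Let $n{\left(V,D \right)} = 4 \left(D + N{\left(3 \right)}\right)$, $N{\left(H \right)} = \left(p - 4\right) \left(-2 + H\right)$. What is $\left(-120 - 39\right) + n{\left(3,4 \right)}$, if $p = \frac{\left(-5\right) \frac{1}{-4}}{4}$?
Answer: $- \frac{631}{4} \approx -157.75$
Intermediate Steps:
$p = \frac{5}{16}$ ($p = \left(-5\right) \left(- \frac{1}{4}\right) \frac{1}{4} = \frac{5}{4} \cdot \frac{1}{4} = \frac{5}{16} \approx 0.3125$)
$N{\left(H \right)} = \frac{59}{8} - \frac{59 H}{16}$ ($N{\left(H \right)} = \left(\frac{5}{16} - 4\right) \left(-2 + H\right) = - \frac{59 \left(-2 + H\right)}{16} = \frac{59}{8} - \frac{59 H}{16}$)
$n{\left(V,D \right)} = - \frac{59}{4} + 4 D$ ($n{\left(V,D \right)} = 4 \left(D + \left(\frac{59}{8} - \frac{177}{16}\right)\right) = 4 \left(D - \frac{59}{16}\right) = 4 \left(- \frac{59}{16} + D\right) = - \frac{59}{4} + 4 D$)
$\left(-120 - 39\right) + n{\left(3,4 \right)} = \left(-120 - 39\right) + \left(- \frac{59}{4} + 4 \cdot 4\right) = \left(-120 - 39\right) + \left(- \frac{59}{4} + 16\right) = -159 + \frac{5}{4} = - \frac{631}{4}$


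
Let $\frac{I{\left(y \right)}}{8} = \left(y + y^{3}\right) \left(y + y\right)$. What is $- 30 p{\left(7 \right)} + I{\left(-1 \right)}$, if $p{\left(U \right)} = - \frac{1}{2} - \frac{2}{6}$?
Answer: $57$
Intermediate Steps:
$p{\left(U \right)} = - \frac{5}{6}$ ($p{\left(U \right)} = \left(-1\right) \frac{1}{2} - \frac{1}{3} = - \frac{1}{2} - \frac{1}{3} = - \frac{5}{6}$)
$I{\left(y \right)} = 16 y \left(y + y^{3}\right)$ ($I{\left(y \right)} = 8 \left(y + y^{3}\right) \left(y + y\right) = 8 \left(y + y^{3}\right) 2 y = 8 \cdot 2 y \left(y + y^{3}\right) = 16 y \left(y + y^{3}\right)$)
$- 30 p{\left(7 \right)} + I{\left(-1 \right)} = \left(-30\right) \left(- \frac{5}{6}\right) + 16 \left(-1\right)^{2} \left(1 + \left(-1\right)^{2}\right) = 25 + 16 \cdot 1 \left(1 + 1\right) = 25 + 16 \cdot 1 \cdot 2 = 25 + 32 = 57$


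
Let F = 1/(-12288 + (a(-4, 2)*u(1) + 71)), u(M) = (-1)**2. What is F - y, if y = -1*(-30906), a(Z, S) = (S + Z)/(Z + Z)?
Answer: -1510283506/48867 ≈ -30906.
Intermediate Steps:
a(Z, S) = (S + Z)/(2*Z) (a(Z, S) = (S + Z)/((2*Z)) = (S + Z)*(1/(2*Z)) = (S + Z)/(2*Z))
u(M) = 1
y = 30906
F = -4/48867 (F = 1/(-12288 + (((1/2)*(2 - 4)/(-4))*1 + 71)) = 1/(-12288 + (((1/2)*(-1/4)*(-2))*1 + 71)) = 1/(-12288 + ((1/4)*1 + 71)) = 1/(-12288 + (1/4 + 71)) = 1/(-12288 + 285/4) = 1/(-48867/4) = -4/48867 ≈ -8.1855e-5)
F - y = -4/48867 - 1*30906 = -4/48867 - 30906 = -1510283506/48867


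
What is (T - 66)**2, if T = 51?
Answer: 225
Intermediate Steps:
(T - 66)**2 = (51 - 66)**2 = (-15)**2 = 225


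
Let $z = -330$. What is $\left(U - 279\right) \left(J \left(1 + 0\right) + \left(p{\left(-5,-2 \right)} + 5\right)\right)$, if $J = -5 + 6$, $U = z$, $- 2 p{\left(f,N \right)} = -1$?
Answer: $- \frac{7917}{2} \approx -3958.5$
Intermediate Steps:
$p{\left(f,N \right)} = \frac{1}{2}$ ($p{\left(f,N \right)} = \left(- \frac{1}{2}\right) \left(-1\right) = \frac{1}{2}$)
$U = -330$
$J = 1$
$\left(U - 279\right) \left(J \left(1 + 0\right) + \left(p{\left(-5,-2 \right)} + 5\right)\right) = \left(-330 - 279\right) \left(1 \left(1 + 0\right) + \left(\frac{1}{2} + 5\right)\right) = - 609 \left(1 \cdot 1 + \frac{11}{2}\right) = - 609 \left(1 + \frac{11}{2}\right) = \left(-609\right) \frac{13}{2} = - \frac{7917}{2}$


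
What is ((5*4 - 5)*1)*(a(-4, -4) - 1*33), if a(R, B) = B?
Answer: -555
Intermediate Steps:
((5*4 - 5)*1)*(a(-4, -4) - 1*33) = ((5*4 - 5)*1)*(-4 - 1*33) = ((20 - 5)*1)*(-4 - 33) = (15*1)*(-37) = 15*(-37) = -555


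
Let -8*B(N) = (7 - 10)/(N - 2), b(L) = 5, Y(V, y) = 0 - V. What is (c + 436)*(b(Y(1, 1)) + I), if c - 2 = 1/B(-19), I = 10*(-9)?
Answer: -32470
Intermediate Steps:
Y(V, y) = -V
B(N) = 3/(8*(-2 + N)) (B(N) = -(7 - 10)/(8*(N - 2)) = -(-3)/(8*(-2 + N)) = 3/(8*(-2 + N)))
I = -90
c = -54 (c = 2 + 1/(3/(8*(-2 - 19))) = 2 + 1/((3/8)/(-21)) = 2 + 1/((3/8)*(-1/21)) = 2 + 1/(-1/56) = 2 - 56 = -54)
(c + 436)*(b(Y(1, 1)) + I) = (-54 + 436)*(5 - 90) = 382*(-85) = -32470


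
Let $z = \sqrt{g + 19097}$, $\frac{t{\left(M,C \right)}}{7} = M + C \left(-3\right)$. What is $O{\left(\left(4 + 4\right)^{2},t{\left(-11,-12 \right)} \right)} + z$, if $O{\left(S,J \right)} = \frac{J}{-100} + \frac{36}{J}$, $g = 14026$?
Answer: $- \frac{1081}{700} + \sqrt{33123} \approx 180.45$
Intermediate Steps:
$t{\left(M,C \right)} = - 21 C + 7 M$ ($t{\left(M,C \right)} = 7 \left(M + C \left(-3\right)\right) = 7 \left(M - 3 C\right) = - 21 C + 7 M$)
$O{\left(S,J \right)} = \frac{36}{J} - \frac{J}{100}$ ($O{\left(S,J \right)} = J \left(- \frac{1}{100}\right) + \frac{36}{J} = - \frac{J}{100} + \frac{36}{J} = \frac{36}{J} - \frac{J}{100}$)
$z = \sqrt{33123}$ ($z = \sqrt{14026 + 19097} = \sqrt{33123} \approx 182.0$)
$O{\left(\left(4 + 4\right)^{2},t{\left(-11,-12 \right)} \right)} + z = \left(\frac{36}{\left(-21\right) \left(-12\right) + 7 \left(-11\right)} - \frac{\left(-21\right) \left(-12\right) + 7 \left(-11\right)}{100}\right) + \sqrt{33123} = \left(\frac{36}{252 - 77} - \frac{252 - 77}{100}\right) + \sqrt{33123} = \left(\frac{36}{175} - \frac{7}{4}\right) + \sqrt{33123} = - \frac{1081}{700} + \sqrt{33123}$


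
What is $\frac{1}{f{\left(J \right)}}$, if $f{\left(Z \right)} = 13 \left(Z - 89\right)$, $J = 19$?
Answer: $- \frac{1}{910} \approx -0.0010989$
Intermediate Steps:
$f{\left(Z \right)} = -1157 + 13 Z$ ($f{\left(Z \right)} = 13 \left(-89 + Z\right) = -1157 + 13 Z$)
$\frac{1}{f{\left(J \right)}} = \frac{1}{-1157 + 13 \cdot 19} = \frac{1}{-1157 + 247} = \frac{1}{-910} = - \frac{1}{910}$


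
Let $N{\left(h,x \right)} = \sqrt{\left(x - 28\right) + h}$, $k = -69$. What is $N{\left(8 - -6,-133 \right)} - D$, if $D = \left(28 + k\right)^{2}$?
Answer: $-1681 + 7 i \sqrt{3} \approx -1681.0 + 12.124 i$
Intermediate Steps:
$D = 1681$ ($D = \left(28 - 69\right)^{2} = \left(-41\right)^{2} = 1681$)
$N{\left(h,x \right)} = \sqrt{-28 + h + x}$ ($N{\left(h,x \right)} = \sqrt{\left(-28 + x\right) + h} = \sqrt{-28 + h + x}$)
$N{\left(8 - -6,-133 \right)} - D = \sqrt{-28 + \left(8 - -6\right) - 133} - 1681 = \sqrt{-28 + \left(8 + 6\right) - 133} - 1681 = \sqrt{-28 + 14 - 133} - 1681 = \sqrt{-147} - 1681 = 7 i \sqrt{3} - 1681 = -1681 + 7 i \sqrt{3}$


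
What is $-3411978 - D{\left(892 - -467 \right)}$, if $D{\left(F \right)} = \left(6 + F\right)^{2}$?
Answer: $-5275203$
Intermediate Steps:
$-3411978 - D{\left(892 - -467 \right)} = -3411978 - \left(6 + \left(892 - -467\right)\right)^{2} = -3411978 - \left(6 + \left(892 + 467\right)\right)^{2} = -3411978 - \left(6 + 1359\right)^{2} = -3411978 - 1365^{2} = -3411978 - 1863225 = -5275203$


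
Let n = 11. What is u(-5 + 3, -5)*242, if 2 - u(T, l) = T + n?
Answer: -1694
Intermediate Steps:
u(T, l) = -9 - T (u(T, l) = 2 - (T + 11) = 2 - (11 + T) = 2 + (-11 - T) = -9 - T)
u(-5 + 3, -5)*242 = (-9 - (-5 + 3))*242 = (-9 - 1*(-2))*242 = (-9 + 2)*242 = -7*242 = -1694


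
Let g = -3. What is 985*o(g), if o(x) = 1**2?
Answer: 985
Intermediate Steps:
o(x) = 1
985*o(g) = 985*1 = 985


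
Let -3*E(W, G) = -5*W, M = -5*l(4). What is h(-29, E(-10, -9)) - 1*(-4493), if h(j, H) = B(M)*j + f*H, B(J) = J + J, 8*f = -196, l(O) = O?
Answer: 18184/3 ≈ 6061.3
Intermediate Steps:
f = -49/2 (f = (1/8)*(-196) = -49/2 ≈ -24.500)
M = -20 (M = -5*4 = -20)
B(J) = 2*J
E(W, G) = 5*W/3 (E(W, G) = -(-5)*W/3 = 5*W/3)
h(j, H) = -40*j - 49*H/2 (h(j, H) = (2*(-20))*j - 49*H/2 = -40*j - 49*H/2)
h(-29, E(-10, -9)) - 1*(-4493) = (-40*(-29) - 245*(-10)/6) - 1*(-4493) = (1160 - 49/2*(-50/3)) + 4493 = (1160 + 1225/3) + 4493 = 4705/3 + 4493 = 18184/3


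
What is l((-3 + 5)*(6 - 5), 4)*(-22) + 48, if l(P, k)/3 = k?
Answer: -216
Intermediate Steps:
l(P, k) = 3*k
l((-3 + 5)*(6 - 5), 4)*(-22) + 48 = (3*4)*(-22) + 48 = 12*(-22) + 48 = -264 + 48 = -216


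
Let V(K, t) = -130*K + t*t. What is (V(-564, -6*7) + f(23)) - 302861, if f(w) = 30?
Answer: -227747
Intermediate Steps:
V(K, t) = t**2 - 130*K (V(K, t) = -130*K + t**2 = t**2 - 130*K)
(V(-564, -6*7) + f(23)) - 302861 = (((-6*7)**2 - 130*(-564)) + 30) - 302861 = (((-42)**2 + 73320) + 30) - 302861 = ((1764 + 73320) + 30) - 302861 = (75084 + 30) - 302861 = 75114 - 302861 = -227747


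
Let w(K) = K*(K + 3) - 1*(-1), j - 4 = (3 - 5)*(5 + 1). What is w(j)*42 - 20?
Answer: 1702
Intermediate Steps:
j = -8 (j = 4 + (3 - 5)*(5 + 1) = 4 - 2*6 = 4 - 12 = -8)
w(K) = 1 + K*(3 + K) (w(K) = K*(3 + K) + 1 = 1 + K*(3 + K))
w(j)*42 - 20 = (1 + (-8)**2 + 3*(-8))*42 - 20 = (1 + 64 - 24)*42 - 20 = 41*42 - 20 = 1722 - 20 = 1702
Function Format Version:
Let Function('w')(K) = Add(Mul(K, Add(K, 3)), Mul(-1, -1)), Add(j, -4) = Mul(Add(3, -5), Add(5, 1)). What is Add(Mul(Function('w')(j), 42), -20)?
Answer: 1702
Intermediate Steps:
j = -8 (j = Add(4, Mul(Add(3, -5), Add(5, 1))) = Add(4, Mul(-2, 6)) = Add(4, -12) = -8)
Function('w')(K) = Add(1, Mul(K, Add(3, K))) (Function('w')(K) = Add(Mul(K, Add(3, K)), 1) = Add(1, Mul(K, Add(3, K))))
Add(Mul(Function('w')(j), 42), -20) = Add(Mul(Add(1, Pow(-8, 2), Mul(3, -8)), 42), -20) = Add(Mul(Add(1, 64, -24), 42), -20) = Add(Mul(41, 42), -20) = Add(1722, -20) = 1702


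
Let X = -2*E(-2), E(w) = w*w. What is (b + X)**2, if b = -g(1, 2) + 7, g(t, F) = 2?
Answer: 9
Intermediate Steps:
E(w) = w**2
X = -8 (X = -2*(-2)**2 = -2*4 = -8)
b = 5 (b = -1*2 + 7 = -2 + 7 = 5)
(b + X)**2 = (5 - 8)**2 = (-3)**2 = 9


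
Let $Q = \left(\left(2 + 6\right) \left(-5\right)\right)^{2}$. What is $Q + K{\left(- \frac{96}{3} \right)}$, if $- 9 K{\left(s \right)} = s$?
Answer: $\frac{14432}{9} \approx 1603.6$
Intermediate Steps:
$K{\left(s \right)} = - \frac{s}{9}$
$Q = 1600$ ($Q = \left(8 \left(-5\right)\right)^{2} = \left(-40\right)^{2} = 1600$)
$Q + K{\left(- \frac{96}{3} \right)} = 1600 - \frac{\left(-96\right) \frac{1}{3}}{9} = 1600 - - \frac{32}{9} = 1600 + \frac{32}{9} = \frac{14432}{9}$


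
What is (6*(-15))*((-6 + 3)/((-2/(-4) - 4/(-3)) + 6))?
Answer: 1620/47 ≈ 34.468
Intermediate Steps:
(6*(-15))*((-6 + 3)/((-2/(-4) - 4/(-3)) + 6)) = -(-270)/((-2*(-¼) - 4*(-⅓)) + 6) = -(-270)/((½ + 4/3) + 6) = -(-270)/(11/6 + 6) = -(-270)/47/6 = -(-270)*6/47 = -90*(-18/47) = 1620/47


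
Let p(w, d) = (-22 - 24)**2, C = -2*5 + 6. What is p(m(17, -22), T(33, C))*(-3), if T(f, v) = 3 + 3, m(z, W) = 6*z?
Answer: -6348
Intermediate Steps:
C = -4 (C = -10 + 6 = -4)
T(f, v) = 6
p(w, d) = 2116 (p(w, d) = (-46)**2 = 2116)
p(m(17, -22), T(33, C))*(-3) = 2116*(-3) = -6348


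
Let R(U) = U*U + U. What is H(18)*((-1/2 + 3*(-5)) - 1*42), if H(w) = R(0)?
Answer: 0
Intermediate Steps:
R(U) = U + U² (R(U) = U² + U = U + U²)
H(w) = 0 (H(w) = 0*(1 + 0) = 0*1 = 0)
H(18)*((-1/2 + 3*(-5)) - 1*42) = 0*((-1/2 + 3*(-5)) - 1*42) = 0*((-1*½ - 15) - 42) = 0*((-½ - 15) - 42) = 0*(-31/2 - 42) = 0*(-115/2) = 0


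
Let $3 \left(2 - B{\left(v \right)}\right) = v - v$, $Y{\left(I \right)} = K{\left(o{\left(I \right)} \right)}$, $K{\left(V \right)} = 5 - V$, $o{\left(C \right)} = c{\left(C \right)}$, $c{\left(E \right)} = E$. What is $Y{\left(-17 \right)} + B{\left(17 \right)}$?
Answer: $24$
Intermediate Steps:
$o{\left(C \right)} = C$
$Y{\left(I \right)} = 5 - I$
$B{\left(v \right)} = 2$ ($B{\left(v \right)} = 2 - \frac{v - v}{3} = 2 - 0 = 2 + 0 = 2$)
$Y{\left(-17 \right)} + B{\left(17 \right)} = \left(5 - -17\right) + 2 = \left(5 + 17\right) + 2 = 22 + 2 = 24$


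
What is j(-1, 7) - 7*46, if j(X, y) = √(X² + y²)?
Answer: -322 + 5*√2 ≈ -314.93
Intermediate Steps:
j(-1, 7) - 7*46 = √((-1)² + 7²) - 7*46 = √(1 + 49) - 322 = √50 - 322 = 5*√2 - 322 = -322 + 5*√2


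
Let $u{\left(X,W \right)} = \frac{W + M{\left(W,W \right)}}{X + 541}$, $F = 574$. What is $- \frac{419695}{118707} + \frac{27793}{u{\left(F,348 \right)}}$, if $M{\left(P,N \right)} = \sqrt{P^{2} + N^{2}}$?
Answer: $- \frac{408753380525}{4590004} + \frac{30989195 \sqrt{2}}{348} \approx 36882.0$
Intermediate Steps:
$M{\left(P,N \right)} = \sqrt{N^{2} + P^{2}}$
$u{\left(X,W \right)} = \frac{W + \sqrt{2} \sqrt{W^{2}}}{541 + X}$ ($u{\left(X,W \right)} = \frac{W + \sqrt{W^{2} + W^{2}}}{X + 541} = \frac{W + \sqrt{2 W^{2}}}{541 + X} = \frac{W + \sqrt{2} \sqrt{W^{2}}}{541 + X}$)
$- \frac{419695}{118707} + \frac{27793}{u{\left(F,348 \right)}} = - \frac{419695}{118707} + \frac{27793}{\frac{1}{541 + 574} \left(348 + \sqrt{2} \sqrt{348^{2}}\right)} = \left(-419695\right) \frac{1}{118707} + \frac{27793}{\frac{1}{1115} \left(348 + \sqrt{2} \sqrt{121104}\right)} = - \frac{419695}{118707} + \frac{27793}{\frac{1}{1115} \left(348 + \sqrt{2} \cdot 348\right)} = - \frac{419695}{118707} + \frac{27793}{\frac{1}{1115} \left(348 + 348 \sqrt{2}\right)} = - \frac{419695}{118707} + \frac{27793}{\frac{348}{1115} + \frac{348 \sqrt{2}}{1115}}$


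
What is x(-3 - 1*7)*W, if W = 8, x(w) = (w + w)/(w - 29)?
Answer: 160/39 ≈ 4.1026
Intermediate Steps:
x(w) = 2*w/(-29 + w) (x(w) = (2*w)/(-29 + w) = 2*w/(-29 + w))
x(-3 - 1*7)*W = (2*(-3 - 1*7)/(-29 + (-3 - 1*7)))*8 = (2*(-3 - 7)/(-29 + (-3 - 7)))*8 = (2*(-10)/(-29 - 10))*8 = (2*(-10)/(-39))*8 = (2*(-10)*(-1/39))*8 = (20/39)*8 = 160/39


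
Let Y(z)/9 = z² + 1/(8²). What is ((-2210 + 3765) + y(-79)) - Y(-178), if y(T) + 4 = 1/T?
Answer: -1433907655/5056 ≈ -2.8361e+5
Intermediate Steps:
y(T) = -4 + 1/T
Y(z) = 9/64 + 9*z² (Y(z) = 9*(z² + 1/(8²)) = 9*(z² + 1/64) = 9*(1/64 + z²) = 9/64 + 9*z²)
((-2210 + 3765) + y(-79)) - Y(-178) = ((-2210 + 3765) + (-4 + 1/(-79))) - (9/64 + 9*(-178)²) = (1555 + (-4 - 1/79)) - (9/64 + 9*31684) = (1555 - 317/79) - (9/64 + 285156) = 122528/79 - 1*18249993/64 = 122528/79 - 18249993/64 = -1433907655/5056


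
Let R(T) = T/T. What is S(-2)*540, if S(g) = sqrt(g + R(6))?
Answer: 540*I ≈ 540.0*I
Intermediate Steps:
R(T) = 1
S(g) = sqrt(1 + g) (S(g) = sqrt(g + 1) = sqrt(1 + g))
S(-2)*540 = sqrt(1 - 2)*540 = sqrt(-1)*540 = I*540 = 540*I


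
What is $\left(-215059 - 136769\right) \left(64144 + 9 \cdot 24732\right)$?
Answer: $-100880346096$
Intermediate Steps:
$\left(-215059 - 136769\right) \left(64144 + 9 \cdot 24732\right) = - 351828 \left(64144 + 222588\right) = \left(-351828\right) 286732 = -100880346096$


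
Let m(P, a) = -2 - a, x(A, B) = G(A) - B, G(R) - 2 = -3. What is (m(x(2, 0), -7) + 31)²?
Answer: 1296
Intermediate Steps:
G(R) = -1 (G(R) = 2 - 3 = -1)
x(A, B) = -1 - B
(m(x(2, 0), -7) + 31)² = ((-2 - 1*(-7)) + 31)² = ((-2 + 7) + 31)² = (5 + 31)² = 36² = 1296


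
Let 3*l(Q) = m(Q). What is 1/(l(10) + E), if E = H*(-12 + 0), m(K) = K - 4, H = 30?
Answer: -1/358 ≈ -0.0027933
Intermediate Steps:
m(K) = -4 + K
l(Q) = -4/3 + Q/3 (l(Q) = (-4 + Q)/3 = -4/3 + Q/3)
E = -360 (E = 30*(-12 + 0) = 30*(-12) = -360)
1/(l(10) + E) = 1/((-4/3 + (⅓)*10) - 360) = 1/((-4/3 + 10/3) - 360) = 1/(2 - 360) = 1/(-358) = -1/358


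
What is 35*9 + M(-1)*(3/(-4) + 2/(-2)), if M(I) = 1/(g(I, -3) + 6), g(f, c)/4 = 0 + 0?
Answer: 7553/24 ≈ 314.71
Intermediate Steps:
g(f, c) = 0 (g(f, c) = 4*(0 + 0) = 4*0 = 0)
M(I) = 1/6 (M(I) = 1/(0 + 6) = 1/6)
35*9 + M(-1)*(3/(-4) + 2/(-2)) = 35*9 + (3/(-4) + 2/(-2))/6 = 315 + (3*(-1/4) + 2*(-1/2))/6 = 315 + (-3/4 - 1)/6 = 315 + (1/6)*(-7/4) = 315 - 7/24 = 7553/24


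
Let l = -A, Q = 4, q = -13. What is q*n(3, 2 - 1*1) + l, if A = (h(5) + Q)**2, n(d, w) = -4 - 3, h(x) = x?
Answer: 10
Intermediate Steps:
n(d, w) = -7
A = 81 (A = (5 + 4)**2 = 9**2 = 81)
l = -81 (l = -1*81 = -81)
q*n(3, 2 - 1*1) + l = -13*(-7) - 81 = 91 - 81 = 10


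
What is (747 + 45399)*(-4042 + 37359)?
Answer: 1537446282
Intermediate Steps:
(747 + 45399)*(-4042 + 37359) = 46146*33317 = 1537446282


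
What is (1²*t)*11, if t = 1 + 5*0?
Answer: 11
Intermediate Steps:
t = 1 (t = 1 + 0 = 1)
(1²*t)*11 = (1²*1)*11 = (1*1)*11 = 1*11 = 11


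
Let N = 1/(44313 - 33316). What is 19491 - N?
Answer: 214342526/10997 ≈ 19491.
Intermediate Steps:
N = 1/10997 ≈ 9.0934e-5
19491 - N = 19491 - 1*1/10997 = 19491 - 1/10997 = 214342526/10997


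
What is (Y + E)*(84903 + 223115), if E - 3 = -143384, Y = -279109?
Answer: -130134524820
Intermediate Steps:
E = -143381 (E = 3 - 143384 = -143381)
(Y + E)*(84903 + 223115) = (-279109 - 143381)*(84903 + 223115) = -422490*308018 = -130134524820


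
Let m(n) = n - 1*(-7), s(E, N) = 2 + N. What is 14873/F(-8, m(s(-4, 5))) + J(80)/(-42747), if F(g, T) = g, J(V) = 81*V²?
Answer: -213307777/113992 ≈ -1871.3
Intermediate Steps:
m(n) = 7 + n (m(n) = n + 7 = 7 + n)
14873/F(-8, m(s(-4, 5))) + J(80)/(-42747) = 14873/(-8) + (81*80²)/(-42747) = 14873*(-⅛) + (81*6400)*(-1/42747) = -14873/8 + 518400*(-1/42747) = -14873/8 - 172800/14249 = -213307777/113992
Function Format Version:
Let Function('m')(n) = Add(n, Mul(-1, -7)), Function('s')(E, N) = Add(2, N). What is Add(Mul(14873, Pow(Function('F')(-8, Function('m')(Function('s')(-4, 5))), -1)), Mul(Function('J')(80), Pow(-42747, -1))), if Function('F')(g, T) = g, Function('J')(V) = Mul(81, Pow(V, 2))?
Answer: Rational(-213307777, 113992) ≈ -1871.3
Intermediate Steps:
Function('m')(n) = Add(7, n) (Function('m')(n) = Add(n, 7) = Add(7, n))
Add(Mul(14873, Pow(Function('F')(-8, Function('m')(Function('s')(-4, 5))), -1)), Mul(Function('J')(80), Pow(-42747, -1))) = Add(Mul(14873, Pow(-8, -1)), Mul(Mul(81, Pow(80, 2)), Pow(-42747, -1))) = Add(Mul(14873, Rational(-1, 8)), Mul(Mul(81, 6400), Rational(-1, 42747))) = Add(Rational(-14873, 8), Mul(518400, Rational(-1, 42747))) = Add(Rational(-14873, 8), Rational(-172800, 14249)) = Rational(-213307777, 113992)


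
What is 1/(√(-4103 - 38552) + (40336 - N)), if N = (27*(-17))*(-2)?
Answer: 39418/1553821379 - I*√42655/1553821379 ≈ 2.5368e-5 - 1.3292e-7*I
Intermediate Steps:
N = 918 (N = -459*(-2) = 918)
1/(√(-4103 - 38552) + (40336 - N)) = 1/(√(-4103 - 38552) + (40336 - 1*918)) = 1/(√(-42655) + (40336 - 918)) = 1/(I*√42655 + 39418) = 1/(39418 + I*√42655)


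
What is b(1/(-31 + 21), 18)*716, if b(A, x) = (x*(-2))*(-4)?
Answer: 103104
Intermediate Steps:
b(A, x) = 8*x (b(A, x) = -2*x*(-4) = 8*x)
b(1/(-31 + 21), 18)*716 = (8*18)*716 = 144*716 = 103104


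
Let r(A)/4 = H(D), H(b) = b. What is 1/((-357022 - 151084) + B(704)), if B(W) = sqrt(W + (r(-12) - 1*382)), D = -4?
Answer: -254053/129085853465 - 3*sqrt(34)/258171706930 ≈ -1.9682e-6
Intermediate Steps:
r(A) = -16 (r(A) = 4*(-4) = -16)
B(W) = sqrt(-398 + W) (B(W) = sqrt(W + (-16 - 1*382)) = sqrt(W + (-16 - 382)) = sqrt(W - 398) = sqrt(-398 + W))
1/((-357022 - 151084) + B(704)) = 1/((-357022 - 151084) + sqrt(-398 + 704)) = 1/(-508106 + sqrt(306)) = 1/(-508106 + 3*sqrt(34))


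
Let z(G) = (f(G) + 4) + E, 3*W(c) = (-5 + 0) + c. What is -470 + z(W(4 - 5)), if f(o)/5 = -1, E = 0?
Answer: -471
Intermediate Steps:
f(o) = -5 (f(o) = 5*(-1) = -5)
W(c) = -5/3 + c/3 (W(c) = ((-5 + 0) + c)/3 = (-5 + c)/3 = -5/3 + c/3)
z(G) = -1 (z(G) = (-5 + 4) + 0 = -1 + 0 = -1)
-470 + z(W(4 - 5)) = -470 - 1 = -471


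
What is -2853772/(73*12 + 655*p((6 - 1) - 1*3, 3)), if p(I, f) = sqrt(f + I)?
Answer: 2499904272/1377749 - 1869220660*sqrt(5)/1377749 ≈ -1219.2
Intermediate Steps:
p(I, f) = sqrt(I + f)
-2853772/(73*12 + 655*p((6 - 1) - 1*3, 3)) = -2853772/(73*12 + 655*sqrt(((6 - 1) - 1*3) + 3)) = -2853772/(876 + 655*sqrt((5 - 3) + 3)) = -2853772/(876 + 655*sqrt(2 + 3)) = -2853772/(876 + 655*sqrt(5))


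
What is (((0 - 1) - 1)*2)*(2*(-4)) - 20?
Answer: 12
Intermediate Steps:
(((0 - 1) - 1)*2)*(2*(-4)) - 20 = ((-1 - 1)*2)*(-8) - 20 = -2*2*(-8) - 20 = -4*(-8) - 20 = 32 - 20 = 12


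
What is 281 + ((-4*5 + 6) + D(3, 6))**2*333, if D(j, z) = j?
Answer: 40574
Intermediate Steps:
281 + ((-4*5 + 6) + D(3, 6))**2*333 = 281 + ((-4*5 + 6) + 3)**2*333 = 281 + ((-20 + 6) + 3)**2*333 = 281 + (-14 + 3)**2*333 = 281 + (-11)**2*333 = 281 + 121*333 = 281 + 40293 = 40574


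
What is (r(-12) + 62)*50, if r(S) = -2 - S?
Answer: 3600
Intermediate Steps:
(r(-12) + 62)*50 = ((-2 - 1*(-12)) + 62)*50 = ((-2 + 12) + 62)*50 = (10 + 62)*50 = 72*50 = 3600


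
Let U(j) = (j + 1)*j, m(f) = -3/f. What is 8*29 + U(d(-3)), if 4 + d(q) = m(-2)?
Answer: 943/4 ≈ 235.75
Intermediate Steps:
d(q) = -5/2 (d(q) = -4 - 3/(-2) = -4 - 3*(-½) = -4 + 3/2 = -5/2)
U(j) = j*(1 + j) (U(j) = (1 + j)*j = j*(1 + j))
8*29 + U(d(-3)) = 8*29 - 5*(1 - 5/2)/2 = 232 - 5/2*(-3/2) = 232 + 15/4 = 943/4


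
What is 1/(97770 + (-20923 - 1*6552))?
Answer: 1/70295 ≈ 1.4226e-5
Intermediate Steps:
1/(97770 + (-20923 - 1*6552)) = 1/(97770 + (-20923 - 6552)) = 1/(97770 - 27475) = 1/70295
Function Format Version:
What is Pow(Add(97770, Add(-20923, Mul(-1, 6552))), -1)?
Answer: Rational(1, 70295) ≈ 1.4226e-5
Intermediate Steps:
Pow(Add(97770, Add(-20923, Mul(-1, 6552))), -1) = Pow(Add(97770, Add(-20923, -6552)), -1) = Pow(Add(97770, -27475), -1) = Pow(70295, -1) = Rational(1, 70295)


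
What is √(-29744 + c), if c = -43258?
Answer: 23*I*√138 ≈ 270.19*I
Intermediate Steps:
√(-29744 + c) = √(-29744 - 43258) = √(-73002) = 23*I*√138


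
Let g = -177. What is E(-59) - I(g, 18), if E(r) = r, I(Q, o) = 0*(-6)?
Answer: -59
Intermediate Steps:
I(Q, o) = 0
E(-59) - I(g, 18) = -59 - 1*0 = -59 + 0 = -59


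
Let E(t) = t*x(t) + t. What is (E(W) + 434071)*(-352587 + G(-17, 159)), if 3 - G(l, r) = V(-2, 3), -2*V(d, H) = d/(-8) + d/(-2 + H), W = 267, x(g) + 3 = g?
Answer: -711976048427/4 ≈ -1.7799e+11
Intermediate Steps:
x(g) = -3 + g
E(t) = t + t*(-3 + t) (E(t) = t*(-3 + t) + t = t + t*(-3 + t))
V(d, H) = d/16 - d/(2*(-2 + H)) (V(d, H) = -(d/(-8) + d/(-2 + H))/2 = -(d*(-⅛) + d/(-2 + H))/2 = -(-d/8 + d/(-2 + H))/2 = d/16 - d/(2*(-2 + H)))
G(l, r) = 17/8 (G(l, r) = 3 - (-2)*(-10 + 3)/(16*(-2 + 3)) = 3 - (-2)*(-7)/(16*1) = 3 - (-2)*(-7)/16 = 3 - 1*7/8 = 3 - 7/8 = 17/8)
(E(W) + 434071)*(-352587 + G(-17, 159)) = (267*(-2 + 267) + 434071)*(-352587 + 17/8) = (267*265 + 434071)*(-2820679/8) = (70755 + 434071)*(-2820679/8) = 504826*(-2820679/8) = -711976048427/4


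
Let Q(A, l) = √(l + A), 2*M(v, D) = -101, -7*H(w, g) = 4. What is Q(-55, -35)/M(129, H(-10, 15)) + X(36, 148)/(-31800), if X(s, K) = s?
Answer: -3/2650 - 6*I*√10/101 ≈ -0.0011321 - 0.18786*I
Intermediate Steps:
H(w, g) = -4/7 (H(w, g) = -⅐*4 = -4/7)
M(v, D) = -101/2 (M(v, D) = (½)*(-101) = -101/2)
Q(A, l) = √(A + l)
Q(-55, -35)/M(129, H(-10, 15)) + X(36, 148)/(-31800) = √(-55 - 35)/(-101/2) + 36/(-31800) = √(-90)*(-2/101) + 36*(-1/31800) = (3*I*√10)*(-2/101) - 3/2650 = -6*I*√10/101 - 3/2650 = -3/2650 - 6*I*√10/101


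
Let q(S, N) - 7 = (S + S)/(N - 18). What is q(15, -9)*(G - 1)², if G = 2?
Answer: 53/9 ≈ 5.8889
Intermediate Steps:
q(S, N) = 7 + 2*S/(-18 + N) (q(S, N) = 7 + (S + S)/(N - 18) = 7 + (2*S)/(-18 + N) = 7 + 2*S/(-18 + N))
q(15, -9)*(G - 1)² = ((-126 + 2*15 + 7*(-9))/(-18 - 9))*(2 - 1)² = ((-126 + 30 - 63)/(-27))*1² = -1/27*(-159)*1 = (53/9)*1 = 53/9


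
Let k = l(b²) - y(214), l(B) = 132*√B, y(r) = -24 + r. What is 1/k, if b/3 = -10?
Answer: 1/3770 ≈ 0.00026525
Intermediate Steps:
b = -30 (b = 3*(-10) = -30)
k = 3770 (k = 132*√((-30)²) - (-24 + 214) = 132*√900 - 1*190 = 132*30 - 190 = 3960 - 190 = 3770)
1/k = 1/3770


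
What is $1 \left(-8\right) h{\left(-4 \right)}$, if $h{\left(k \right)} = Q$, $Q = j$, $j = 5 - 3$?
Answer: $-16$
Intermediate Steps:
$j = 2$
$Q = 2$
$h{\left(k \right)} = 2$
$1 \left(-8\right) h{\left(-4 \right)} = 1 \left(-8\right) 2 = \left(-8\right) 2 = -16$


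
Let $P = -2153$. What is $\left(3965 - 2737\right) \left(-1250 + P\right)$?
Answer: $-4178884$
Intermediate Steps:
$\left(3965 - 2737\right) \left(-1250 + P\right) = \left(3965 - 2737\right) \left(-1250 - 2153\right) = 1228 \left(-3403\right) = -4178884$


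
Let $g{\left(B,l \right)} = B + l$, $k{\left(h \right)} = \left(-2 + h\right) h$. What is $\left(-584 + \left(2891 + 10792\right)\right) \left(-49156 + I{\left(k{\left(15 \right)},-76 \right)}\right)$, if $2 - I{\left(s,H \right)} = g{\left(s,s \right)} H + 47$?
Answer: $-256229539$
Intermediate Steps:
$k{\left(h \right)} = h \left(-2 + h\right)$
$I{\left(s,H \right)} = -45 - 2 H s$ ($I{\left(s,H \right)} = 2 - \left(\left(s + s\right) H + 47\right) = 2 - \left(2 s H + 47\right) = 2 - \left(2 H s + 47\right) = 2 - \left(47 + 2 H s\right) = -45 - 2 H s$)
$\left(-584 + \left(2891 + 10792\right)\right) \left(-49156 + I{\left(k{\left(15 \right)},-76 \right)}\right) = \left(-584 + \left(2891 + 10792\right)\right) \left(-49156 - \left(45 - 152 \cdot 15 \left(-2 + 15\right)\right)\right) = \left(-584 + 13683\right) \left(-49156 - \left(45 - 152 \cdot 15 \cdot 13\right)\right) = 13099 \left(-49156 - \left(45 - 29640\right)\right) = 13099 \left(-49156 + \left(-45 + 29640\right)\right) = 13099 \left(-49156 + 29595\right) = 13099 \left(-19561\right) = -256229539$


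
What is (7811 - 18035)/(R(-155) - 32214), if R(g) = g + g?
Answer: 2556/8131 ≈ 0.31435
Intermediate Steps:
R(g) = 2*g
(7811 - 18035)/(R(-155) - 32214) = (7811 - 18035)/(2*(-155) - 32214) = -10224/(-310 - 32214) = -10224/(-32524) = -10224*(-1/32524) = 2556/8131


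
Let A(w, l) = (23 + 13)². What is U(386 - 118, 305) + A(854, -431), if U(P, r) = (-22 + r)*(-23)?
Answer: -5213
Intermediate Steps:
U(P, r) = 506 - 23*r
A(w, l) = 1296 (A(w, l) = 36² = 1296)
U(386 - 118, 305) + A(854, -431) = (506 - 23*305) + 1296 = (506 - 7015) + 1296 = -6509 + 1296 = -5213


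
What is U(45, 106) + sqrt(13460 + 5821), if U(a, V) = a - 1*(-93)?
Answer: 138 + sqrt(19281) ≈ 276.86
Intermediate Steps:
U(a, V) = 93 + a (U(a, V) = a + 93 = 93 + a)
U(45, 106) + sqrt(13460 + 5821) = (93 + 45) + sqrt(13460 + 5821) = 138 + sqrt(19281)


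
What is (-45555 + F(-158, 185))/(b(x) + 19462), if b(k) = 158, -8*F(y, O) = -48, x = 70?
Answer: -5061/2180 ≈ -2.3216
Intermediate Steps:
F(y, O) = 6 (F(y, O) = -⅛*(-48) = 6)
(-45555 + F(-158, 185))/(b(x) + 19462) = (-45555 + 6)/(158 + 19462) = -45549/19620 = -45549*1/19620 = -5061/2180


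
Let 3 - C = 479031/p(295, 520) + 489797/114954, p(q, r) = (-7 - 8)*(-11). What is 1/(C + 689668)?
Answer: 903210/620291679811 ≈ 1.4561e-6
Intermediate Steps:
p(q, r) = 165 (p(q, r) = -15*(-11) = 165)
C = -2623354469/903210 (C = 3 - (479031/165 + 489797/114954) = 3 - (479031*(1/165) + 489797*(1/114954)) = 3 - (159677/55 + 69971/16422) = 3 - 1*2626064099/903210 = 3 - 2626064099/903210 = -2623354469/903210 ≈ -2904.5)
1/(C + 689668) = 1/(-2623354469/903210 + 689668) = 1/(620291679811/903210) = 903210/620291679811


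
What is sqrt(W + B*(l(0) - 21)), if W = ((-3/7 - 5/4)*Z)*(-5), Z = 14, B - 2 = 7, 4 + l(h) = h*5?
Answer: I*sqrt(430)/2 ≈ 10.368*I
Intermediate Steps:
l(h) = -4 + 5*h (l(h) = -4 + h*5 = -4 + 5*h)
B = 9 (B = 2 + 7 = 9)
W = 235/2 (W = ((-3/7 - 5/4)*14)*(-5) = -47/28*14*(-5) = -47/2*(-5) = 235/2 ≈ 117.50)
sqrt(W + B*(l(0) - 21)) = sqrt(235/2 + 9*((-4 + 5*0) - 21)) = sqrt(235/2 + 9*((-4 + 0) - 21)) = sqrt(235/2 + 9*(-4 - 21)) = sqrt(235/2 + 9*(-25)) = sqrt(235/2 - 225) = sqrt(-215/2) = I*sqrt(430)/2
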